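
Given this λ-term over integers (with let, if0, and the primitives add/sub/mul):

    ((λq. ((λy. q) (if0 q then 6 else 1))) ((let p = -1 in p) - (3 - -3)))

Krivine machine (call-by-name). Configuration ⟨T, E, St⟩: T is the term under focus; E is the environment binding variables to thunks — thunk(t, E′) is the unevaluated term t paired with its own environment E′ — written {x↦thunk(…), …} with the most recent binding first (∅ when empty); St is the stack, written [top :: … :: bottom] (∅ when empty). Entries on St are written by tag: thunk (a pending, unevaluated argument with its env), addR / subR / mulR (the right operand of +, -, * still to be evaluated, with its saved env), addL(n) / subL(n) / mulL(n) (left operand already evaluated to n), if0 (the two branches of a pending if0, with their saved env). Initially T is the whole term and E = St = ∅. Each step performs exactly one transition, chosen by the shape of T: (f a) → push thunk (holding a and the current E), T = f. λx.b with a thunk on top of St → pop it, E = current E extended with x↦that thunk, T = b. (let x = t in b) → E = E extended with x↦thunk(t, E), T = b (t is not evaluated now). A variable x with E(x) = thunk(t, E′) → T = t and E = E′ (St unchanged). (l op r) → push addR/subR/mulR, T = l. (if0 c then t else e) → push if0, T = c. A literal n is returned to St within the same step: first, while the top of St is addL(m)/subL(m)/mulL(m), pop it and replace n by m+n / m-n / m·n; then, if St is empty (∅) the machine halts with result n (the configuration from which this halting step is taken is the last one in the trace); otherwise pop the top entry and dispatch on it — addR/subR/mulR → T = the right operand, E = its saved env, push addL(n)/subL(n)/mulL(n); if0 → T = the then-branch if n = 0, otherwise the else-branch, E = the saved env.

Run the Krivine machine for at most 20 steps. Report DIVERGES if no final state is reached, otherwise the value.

[0] <T=((λq. ((λy. q) (if0 q then 6 else 1))) ((let p = -1 in p) - (3 - -3))), E=∅, St=∅>
[1] <T=(λq. ((λy. q) (if0 q then 6 else 1))), E=∅, St=[thunk]>
[2] <T=((λy. q) (if0 q then 6 else 1)), E={q↦thunk(((let p = -1 in p) - (3 - -3)), ∅)}, St=∅>
[3] <T=(λy. q), E={q↦thunk(((let p = -1 in p) - (3 - -3)), ∅)}, St=[thunk]>
[4] <T=q, E={y↦thunk((if0 q then 6 else 1), {q↦thunk(((let p = -1 in p) - (3 - -3)), ∅)}), q↦thunk(((let p = -1 in p) - (3 - -3)), ∅)}, St=∅>
[5] <T=((let p = -1 in p) - (3 - -3)), E=∅, St=∅>
[6] <T=(let p = -1 in p), E=∅, St=[subR]>
[7] <T=p, E={p↦thunk(-1, ∅)}, St=[subR]>
[8] <T=-1, E=∅, St=[subR]>
[9] <T=(3 - -3), E=∅, St=[subL(-1)]>
[10] <T=3, E=∅, St=[subR :: subL(-1)]>
[11] <T=-3, E=∅, St=[subL(3) :: subL(-1)]>
→ final value -7

Answer: -7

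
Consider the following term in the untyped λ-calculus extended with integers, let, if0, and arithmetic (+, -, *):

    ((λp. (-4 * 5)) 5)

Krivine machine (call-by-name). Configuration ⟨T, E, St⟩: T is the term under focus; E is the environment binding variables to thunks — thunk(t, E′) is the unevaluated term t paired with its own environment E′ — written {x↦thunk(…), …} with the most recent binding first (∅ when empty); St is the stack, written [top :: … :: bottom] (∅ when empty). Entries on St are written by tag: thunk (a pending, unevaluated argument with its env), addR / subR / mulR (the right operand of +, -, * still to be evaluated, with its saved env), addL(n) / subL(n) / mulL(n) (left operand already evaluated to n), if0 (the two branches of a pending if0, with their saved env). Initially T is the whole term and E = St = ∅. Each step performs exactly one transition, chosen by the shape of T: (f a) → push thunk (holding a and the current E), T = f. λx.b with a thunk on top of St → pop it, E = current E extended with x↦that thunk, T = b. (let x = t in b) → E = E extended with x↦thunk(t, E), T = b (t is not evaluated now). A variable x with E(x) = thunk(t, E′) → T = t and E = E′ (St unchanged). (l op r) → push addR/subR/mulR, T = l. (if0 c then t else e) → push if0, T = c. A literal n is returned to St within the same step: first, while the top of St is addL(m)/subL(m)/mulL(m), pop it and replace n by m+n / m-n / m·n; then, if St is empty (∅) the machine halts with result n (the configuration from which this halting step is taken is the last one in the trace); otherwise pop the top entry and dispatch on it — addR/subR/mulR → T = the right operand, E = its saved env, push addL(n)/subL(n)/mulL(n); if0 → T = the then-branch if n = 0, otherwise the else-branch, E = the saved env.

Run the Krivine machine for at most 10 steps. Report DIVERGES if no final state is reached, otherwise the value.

step 0: [T=((λp. (-4 * 5)) 5) | E=∅ | St=∅]
step 1: [T=(λp. (-4 * 5)) | E=∅ | St=[thunk]]
step 2: [T=(-4 * 5) | E={p↦thunk(5, ∅)} | St=∅]
step 3: [T=-4 | E={p↦thunk(5, ∅)} | St=[mulR]]
step 4: [T=5 | E={p↦thunk(5, ∅)} | St=[mulL(-4)]]
→ final value -20

Answer: -20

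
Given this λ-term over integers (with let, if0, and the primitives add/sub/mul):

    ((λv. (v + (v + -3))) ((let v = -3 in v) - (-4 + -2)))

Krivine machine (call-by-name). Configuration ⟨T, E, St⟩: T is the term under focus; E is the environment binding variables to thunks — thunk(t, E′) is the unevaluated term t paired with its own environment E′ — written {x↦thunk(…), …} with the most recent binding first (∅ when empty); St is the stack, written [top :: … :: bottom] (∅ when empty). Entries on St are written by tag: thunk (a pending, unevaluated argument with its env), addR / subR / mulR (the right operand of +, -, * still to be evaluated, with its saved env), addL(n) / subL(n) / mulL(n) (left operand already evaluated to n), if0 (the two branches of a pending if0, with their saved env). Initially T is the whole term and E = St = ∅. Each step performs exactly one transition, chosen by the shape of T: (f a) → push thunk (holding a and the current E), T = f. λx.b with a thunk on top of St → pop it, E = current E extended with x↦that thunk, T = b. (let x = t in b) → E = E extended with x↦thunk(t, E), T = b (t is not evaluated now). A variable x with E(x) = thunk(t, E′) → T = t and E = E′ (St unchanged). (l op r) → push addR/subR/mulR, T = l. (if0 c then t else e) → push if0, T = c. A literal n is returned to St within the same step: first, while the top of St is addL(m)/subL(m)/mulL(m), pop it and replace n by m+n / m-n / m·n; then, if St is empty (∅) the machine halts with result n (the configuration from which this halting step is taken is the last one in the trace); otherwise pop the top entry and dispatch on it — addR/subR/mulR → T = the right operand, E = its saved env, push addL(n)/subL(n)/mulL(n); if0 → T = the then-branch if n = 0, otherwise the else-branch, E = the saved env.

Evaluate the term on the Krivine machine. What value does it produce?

0. <T=((λv. (v + (v + -3))) ((let v = -3 in v) - (-4 + -2))), E=∅, St=∅>
1. <T=(λv. (v + (v + -3))), E=∅, St=[thunk]>
2. <T=(v + (v + -3)), E={v↦thunk(((let v = -3 in v) - (-4 + -2)), ∅)}, St=∅>
3. <T=v, E={v↦thunk(((let v = -3 in v) - (-4 + -2)), ∅)}, St=[addR]>
4. <T=((let v = -3 in v) - (-4 + -2)), E=∅, St=[addR]>
5. <T=(let v = -3 in v), E=∅, St=[subR :: addR]>
6. <T=v, E={v↦thunk(-3, ∅)}, St=[subR :: addR]>
7. <T=-3, E=∅, St=[subR :: addR]>
8. <T=(-4 + -2), E=∅, St=[subL(-3) :: addR]>
9. <T=-4, E=∅, St=[addR :: subL(-3) :: addR]>
10. <T=-2, E=∅, St=[addL(-4) :: subL(-3) :: addR]>
11. <T=(v + -3), E={v↦thunk(((let v = -3 in v) - (-4 + -2)), ∅)}, St=[addL(3)]>
12. <T=v, E={v↦thunk(((let v = -3 in v) - (-4 + -2)), ∅)}, St=[addR :: addL(3)]>
13. <T=((let v = -3 in v) - (-4 + -2)), E=∅, St=[addR :: addL(3)]>
14. <T=(let v = -3 in v), E=∅, St=[subR :: addR :: addL(3)]>
15. <T=v, E={v↦thunk(-3, ∅)}, St=[subR :: addR :: addL(3)]>
16. <T=-3, E=∅, St=[subR :: addR :: addL(3)]>
17. <T=(-4 + -2), E=∅, St=[subL(-3) :: addR :: addL(3)]>
18. <T=-4, E=∅, St=[addR :: subL(-3) :: addR :: addL(3)]>
19. <T=-2, E=∅, St=[addL(-4) :: subL(-3) :: addR :: addL(3)]>
20. <T=-3, E={v↦thunk(((let v = -3 in v) - (-4 + -2)), ∅)}, St=[addL(3) :: addL(3)]>
→ final value 3

Answer: 3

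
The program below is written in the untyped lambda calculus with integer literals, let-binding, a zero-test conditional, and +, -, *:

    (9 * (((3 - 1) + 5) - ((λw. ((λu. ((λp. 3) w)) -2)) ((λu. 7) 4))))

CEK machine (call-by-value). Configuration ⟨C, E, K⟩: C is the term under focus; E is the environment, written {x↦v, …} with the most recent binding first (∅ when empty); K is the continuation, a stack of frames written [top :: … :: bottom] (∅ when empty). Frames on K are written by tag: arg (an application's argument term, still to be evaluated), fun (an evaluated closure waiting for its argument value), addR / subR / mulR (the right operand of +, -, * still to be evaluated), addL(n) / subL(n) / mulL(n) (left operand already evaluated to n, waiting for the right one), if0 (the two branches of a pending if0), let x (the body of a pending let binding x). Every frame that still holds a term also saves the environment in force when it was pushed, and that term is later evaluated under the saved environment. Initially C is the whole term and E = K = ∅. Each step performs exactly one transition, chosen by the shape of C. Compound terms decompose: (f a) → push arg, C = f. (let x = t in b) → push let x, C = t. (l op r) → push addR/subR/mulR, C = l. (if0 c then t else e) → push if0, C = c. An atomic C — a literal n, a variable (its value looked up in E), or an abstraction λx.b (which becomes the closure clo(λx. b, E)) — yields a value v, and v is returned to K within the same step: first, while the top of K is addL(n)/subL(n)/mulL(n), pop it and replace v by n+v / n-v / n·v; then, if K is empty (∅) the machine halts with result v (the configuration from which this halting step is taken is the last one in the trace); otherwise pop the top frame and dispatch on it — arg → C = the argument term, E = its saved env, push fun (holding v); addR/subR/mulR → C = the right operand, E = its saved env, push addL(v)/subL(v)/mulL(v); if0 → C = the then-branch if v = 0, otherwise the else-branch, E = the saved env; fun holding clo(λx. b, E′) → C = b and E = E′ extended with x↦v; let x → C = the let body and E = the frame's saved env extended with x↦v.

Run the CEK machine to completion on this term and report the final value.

Answer: 36

Machine steps:
0. ⟨C=(9 * (((3 - 1) + 5) - ((λw. ((λu. ((λp. 3) w)) -2)) ((λu. 7) 4)))); E=∅; K=∅⟩
1. ⟨C=9; E=∅; K=[mulR]⟩
2. ⟨C=(((3 - 1) + 5) - ((λw. ((λu. ((λp. 3) w)) -2)) ((λu. 7) 4))); E=∅; K=[mulL(9)]⟩
3. ⟨C=((3 - 1) + 5); E=∅; K=[subR :: mulL(9)]⟩
4. ⟨C=(3 - 1); E=∅; K=[addR :: subR :: mulL(9)]⟩
5. ⟨C=3; E=∅; K=[subR :: addR :: subR :: mulL(9)]⟩
6. ⟨C=1; E=∅; K=[subL(3) :: addR :: subR :: mulL(9)]⟩
7. ⟨C=5; E=∅; K=[addL(2) :: subR :: mulL(9)]⟩
8. ⟨C=((λw. ((λu. ((λp. 3) w)) -2)) ((λu. 7) 4)); E=∅; K=[subL(7) :: mulL(9)]⟩
9. ⟨C=(λw. ((λu. ((λp. 3) w)) -2)); E=∅; K=[arg :: subL(7) :: mulL(9)]⟩
10. ⟨C=((λu. 7) 4); E=∅; K=[fun :: subL(7) :: mulL(9)]⟩
11. ⟨C=(λu. 7); E=∅; K=[arg :: fun :: subL(7) :: mulL(9)]⟩
12. ⟨C=4; E=∅; K=[fun :: fun :: subL(7) :: mulL(9)]⟩
13. ⟨C=7; E={u↦4}; K=[fun :: subL(7) :: mulL(9)]⟩
14. ⟨C=((λu. ((λp. 3) w)) -2); E={w↦7}; K=[subL(7) :: mulL(9)]⟩
15. ⟨C=(λu. ((λp. 3) w)); E={w↦7}; K=[arg :: subL(7) :: mulL(9)]⟩
16. ⟨C=-2; E={w↦7}; K=[fun :: subL(7) :: mulL(9)]⟩
17. ⟨C=((λp. 3) w); E={u↦-2, w↦7}; K=[subL(7) :: mulL(9)]⟩
18. ⟨C=(λp. 3); E={u↦-2, w↦7}; K=[arg :: subL(7) :: mulL(9)]⟩
19. ⟨C=w; E={u↦-2, w↦7}; K=[fun :: subL(7) :: mulL(9)]⟩
20. ⟨C=3; E={p↦7, u↦-2, w↦7}; K=[subL(7) :: mulL(9)]⟩
→ final value 36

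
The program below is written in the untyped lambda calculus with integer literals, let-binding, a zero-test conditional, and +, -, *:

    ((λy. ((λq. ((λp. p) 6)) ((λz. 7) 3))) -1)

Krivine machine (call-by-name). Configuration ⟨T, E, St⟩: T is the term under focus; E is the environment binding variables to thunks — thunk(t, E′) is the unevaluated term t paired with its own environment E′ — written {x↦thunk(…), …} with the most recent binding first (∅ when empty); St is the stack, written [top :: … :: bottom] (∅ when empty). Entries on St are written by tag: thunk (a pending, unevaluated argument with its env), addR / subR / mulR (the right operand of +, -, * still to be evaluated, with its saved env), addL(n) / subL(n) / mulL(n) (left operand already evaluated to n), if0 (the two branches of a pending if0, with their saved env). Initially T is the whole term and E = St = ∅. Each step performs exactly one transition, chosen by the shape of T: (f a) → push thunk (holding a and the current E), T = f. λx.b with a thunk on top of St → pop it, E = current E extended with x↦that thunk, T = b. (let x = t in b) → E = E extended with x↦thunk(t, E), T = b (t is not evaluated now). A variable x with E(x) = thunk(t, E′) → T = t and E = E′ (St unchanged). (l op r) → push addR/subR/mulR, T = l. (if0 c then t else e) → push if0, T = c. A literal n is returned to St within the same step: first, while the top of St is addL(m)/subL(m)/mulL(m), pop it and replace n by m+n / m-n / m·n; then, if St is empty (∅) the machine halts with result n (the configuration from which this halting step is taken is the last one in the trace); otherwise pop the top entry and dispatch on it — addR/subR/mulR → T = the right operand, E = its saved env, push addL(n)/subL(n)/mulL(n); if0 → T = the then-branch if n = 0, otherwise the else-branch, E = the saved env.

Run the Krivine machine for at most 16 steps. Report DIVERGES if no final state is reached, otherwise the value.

[0] ⟨T=((λy. ((λq. ((λp. p) 6)) ((λz. 7) 3))) -1); E=∅; St=∅⟩
[1] ⟨T=(λy. ((λq. ((λp. p) 6)) ((λz. 7) 3))); E=∅; St=[thunk]⟩
[2] ⟨T=((λq. ((λp. p) 6)) ((λz. 7) 3)); E={y↦thunk(-1, ∅)}; St=∅⟩
[3] ⟨T=(λq. ((λp. p) 6)); E={y↦thunk(-1, ∅)}; St=[thunk]⟩
[4] ⟨T=((λp. p) 6); E={q↦thunk(((λz. 7) 3), {y↦thunk(-1, ∅)}), y↦thunk(-1, ∅)}; St=∅⟩
[5] ⟨T=(λp. p); E={q↦thunk(((λz. 7) 3), {y↦thunk(-1, ∅)}), y↦thunk(-1, ∅)}; St=[thunk]⟩
[6] ⟨T=p; E={p↦thunk(6, {q↦thunk(((λz. 7) 3), {y↦thunk(-1, ∅)}), y↦thunk(-1, ∅)}), q↦thunk(((λz. 7) 3), {y↦thunk(-1, ∅)}), y↦thunk(-1, ∅)}; St=∅⟩
[7] ⟨T=6; E={q↦thunk(((λz. 7) 3), {y↦thunk(-1, ∅)}), y↦thunk(-1, ∅)}; St=∅⟩
→ final value 6

Answer: 6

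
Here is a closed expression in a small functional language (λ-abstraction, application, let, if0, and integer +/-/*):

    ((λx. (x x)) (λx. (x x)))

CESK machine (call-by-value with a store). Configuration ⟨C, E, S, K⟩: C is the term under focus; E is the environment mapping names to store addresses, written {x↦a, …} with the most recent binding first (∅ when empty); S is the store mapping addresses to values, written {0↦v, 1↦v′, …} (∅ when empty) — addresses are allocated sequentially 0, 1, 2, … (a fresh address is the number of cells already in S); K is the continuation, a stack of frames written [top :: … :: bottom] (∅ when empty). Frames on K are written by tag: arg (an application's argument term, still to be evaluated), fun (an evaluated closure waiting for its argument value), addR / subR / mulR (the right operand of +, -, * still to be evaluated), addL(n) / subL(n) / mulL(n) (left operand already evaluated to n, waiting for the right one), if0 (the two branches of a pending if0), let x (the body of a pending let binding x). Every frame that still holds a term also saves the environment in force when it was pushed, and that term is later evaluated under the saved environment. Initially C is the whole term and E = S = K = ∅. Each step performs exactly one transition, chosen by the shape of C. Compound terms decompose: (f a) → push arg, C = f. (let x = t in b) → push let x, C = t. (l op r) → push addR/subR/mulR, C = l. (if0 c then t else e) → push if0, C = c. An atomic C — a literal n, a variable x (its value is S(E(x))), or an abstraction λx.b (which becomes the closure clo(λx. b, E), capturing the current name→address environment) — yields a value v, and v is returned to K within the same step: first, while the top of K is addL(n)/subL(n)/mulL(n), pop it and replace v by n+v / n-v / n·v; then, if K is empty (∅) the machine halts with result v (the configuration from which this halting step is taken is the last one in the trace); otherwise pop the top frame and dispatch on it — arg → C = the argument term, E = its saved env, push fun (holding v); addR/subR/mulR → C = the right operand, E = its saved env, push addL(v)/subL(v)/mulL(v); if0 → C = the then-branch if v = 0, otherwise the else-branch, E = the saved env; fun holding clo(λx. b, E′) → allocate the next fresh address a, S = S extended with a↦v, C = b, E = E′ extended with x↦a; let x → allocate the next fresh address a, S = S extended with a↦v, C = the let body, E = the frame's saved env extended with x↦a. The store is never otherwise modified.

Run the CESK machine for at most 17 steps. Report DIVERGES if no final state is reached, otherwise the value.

[0] ⟨C=((λx. (x x)) (λx. (x x))); E=∅; S=∅; K=∅⟩
[1] ⟨C=(λx. (x x)); E=∅; S=∅; K=[arg]⟩
[2] ⟨C=(λx. (x x)); E=∅; S=∅; K=[fun]⟩
[3] ⟨C=(x x); E={x↦0}; S={0↦clo(λx. (x x), ∅)}; K=∅⟩
[4] ⟨C=x; E={x↦0}; S={0↦clo(λx. (x x), ∅)}; K=[arg]⟩
[5] ⟨C=x; E={x↦0}; S={0↦clo(λx. (x x), ∅)}; K=[fun]⟩
[6] ⟨C=(x x); E={x↦1}; S={0↦clo(λx. (x x), ∅), 1↦clo(λx. (x x), ∅)}; K=∅⟩
[7] ⟨C=x; E={x↦1}; S={0↦clo(λx. (x x), ∅), 1↦clo(λx. (x x), ∅)}; K=[arg]⟩
[8] ⟨C=x; E={x↦1}; S={0↦clo(λx. (x x), ∅), 1↦clo(λx. (x x), ∅)}; K=[fun]⟩
[9] ⟨C=(x x); E={x↦2}; S={0↦clo(λx. (x x), ∅), 1↦clo(λx. (x x), ∅), 2↦clo(λx. (x x), ∅)}; K=∅⟩
[10] ⟨C=x; E={x↦2}; S={0↦clo(λx. (x x), ∅), 1↦clo(λx. (x x), ∅), 2↦clo(λx. (x x), ∅)}; K=[arg]⟩
[11] ⟨C=x; E={x↦2}; S={0↦clo(λx. (x x), ∅), 1↦clo(λx. (x x), ∅), 2↦clo(λx. (x x), ∅)}; K=[fun]⟩
[12] ⟨C=(x x); E={x↦3}; S={0↦clo(λx. (x x), ∅), 1↦clo(λx. (x x), ∅), 2↦clo(λx. (x x), ∅), 3↦clo(λx. (x x), ∅)}; K=∅⟩
[13] ⟨C=x; E={x↦3}; S={0↦clo(λx. (x x), ∅), 1↦clo(λx. (x x), ∅), 2↦clo(λx. (x x), ∅), 3↦clo(λx. (x x), ∅)}; K=[arg]⟩
[14] ⟨C=x; E={x↦3}; S={0↦clo(λx. (x x), ∅), 1↦clo(λx. (x x), ∅), 2↦clo(λx. (x x), ∅), 3↦clo(λx. (x x), ∅)}; K=[fun]⟩
[15] ⟨C=(x x); E={x↦4}; S={0↦clo(λx. (x x), ∅), 1↦clo(λx. (x x), ∅), 2↦clo(λx. (x x), ∅), 3↦clo(λx. (x x), ∅), 4↦clo(λx. (x x), ∅)}; K=∅⟩
[16] ⟨C=x; E={x↦4}; S={0↦clo(λx. (x x), ∅), 1↦clo(λx. (x x), ∅), 2↦clo(λx. (x x), ∅), 3↦clo(λx. (x x), ∅), 4↦clo(λx. (x x), ∅)}; K=[arg]⟩
[17] ⟨C=x; E={x↦4}; S={0↦clo(λx. (x x), ∅), 1↦clo(λx. (x x), ∅), 2↦clo(λx. (x x), ∅), 3↦clo(λx. (x x), ∅), 4↦clo(λx. (x x), ∅)}; K=[fun]⟩
→ 17 transitions taken and the configuration is still not final: no result within 17 steps

Answer: DIVERGES (no final state within 17 steps)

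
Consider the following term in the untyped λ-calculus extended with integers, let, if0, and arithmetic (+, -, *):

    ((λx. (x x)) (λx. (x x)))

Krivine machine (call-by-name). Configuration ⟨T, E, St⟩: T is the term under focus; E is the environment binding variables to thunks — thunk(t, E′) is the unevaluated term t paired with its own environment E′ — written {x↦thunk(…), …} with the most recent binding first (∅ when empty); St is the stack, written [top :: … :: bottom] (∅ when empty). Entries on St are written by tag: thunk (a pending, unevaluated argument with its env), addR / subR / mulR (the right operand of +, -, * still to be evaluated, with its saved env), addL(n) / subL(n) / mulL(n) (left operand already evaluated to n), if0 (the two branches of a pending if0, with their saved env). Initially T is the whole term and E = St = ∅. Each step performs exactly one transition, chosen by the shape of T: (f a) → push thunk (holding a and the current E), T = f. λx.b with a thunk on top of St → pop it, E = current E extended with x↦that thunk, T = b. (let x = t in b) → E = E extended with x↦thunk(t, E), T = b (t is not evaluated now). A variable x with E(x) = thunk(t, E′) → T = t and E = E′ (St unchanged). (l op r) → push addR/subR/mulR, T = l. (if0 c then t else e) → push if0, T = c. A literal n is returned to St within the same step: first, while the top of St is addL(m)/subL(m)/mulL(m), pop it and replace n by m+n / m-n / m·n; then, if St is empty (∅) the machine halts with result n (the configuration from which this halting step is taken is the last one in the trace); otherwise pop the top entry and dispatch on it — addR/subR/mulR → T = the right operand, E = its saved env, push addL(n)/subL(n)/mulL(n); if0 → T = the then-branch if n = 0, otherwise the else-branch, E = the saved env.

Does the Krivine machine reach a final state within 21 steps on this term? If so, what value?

Answer: DIVERGES (no final state within 21 steps)

Machine steps:
t=0: <T=((λx. (x x)) (λx. (x x))), E=∅, St=∅>
t=1: <T=(λx. (x x)), E=∅, St=[thunk]>
t=2: <T=(x x), E={x↦thunk((λx. (x x)), ∅)}, St=∅>
t=3: <T=x, E={x↦thunk((λx. (x x)), ∅)}, St=[thunk]>
t=4: <T=(λx. (x x)), E=∅, St=[thunk]>
t=5: <T=(x x), E={x↦thunk(x, {x↦thunk((λx. (x x)), ∅)})}, St=∅>
t=6: <T=x, E={x↦thunk(x, {x↦thunk((λx. (x x)), ∅)})}, St=[thunk]>
t=7: <T=x, E={x↦thunk((λx. (x x)), ∅)}, St=[thunk]>
t=8: <T=(λx. (x x)), E=∅, St=[thunk]>
t=9: <T=(x x), E={x↦thunk(x, {x↦thunk(x, {x↦thunk((λx. (x x)), ∅)})})}, St=∅>
t=10: <T=x, E={x↦thunk(x, {x↦thunk(x, {x↦thunk((λx. (x x)), ∅)})})}, St=[thunk]>
t=11: <T=x, E={x↦thunk(x, {x↦thunk((λx. (x x)), ∅)})}, St=[thunk]>
t=12: <T=x, E={x↦thunk((λx. (x x)), ∅)}, St=[thunk]>
t=13: <T=(λx. (x x)), E=∅, St=[thunk]>
t=14: <T=(x x), E={x↦thunk(x, {x↦thunk(x, {x↦thunk(x, {x↦thunk((λx. (x x)), ∅)})})})}, St=∅>
t=15: <T=x, E={x↦thunk(x, {x↦thunk(x, {x↦thunk(x, {x↦thunk((λx. (x x)), ∅)})})})}, St=[thunk]>
t=16: <T=x, E={x↦thunk(x, {x↦thunk(x, {x↦thunk((λx. (x x)), ∅)})})}, St=[thunk]>
t=17: <T=x, E={x↦thunk(x, {x↦thunk((λx. (x x)), ∅)})}, St=[thunk]>
t=18: <T=x, E={x↦thunk((λx. (x x)), ∅)}, St=[thunk]>
t=19: <T=(λx. (x x)), E=∅, St=[thunk]>
t=20: <T=(x x), E={x↦thunk(x, {x↦thunk(x, {x↦thunk(x, {x↦thunk(x, {x↦thunk((λx. (x x)), ∅)})})})})}, St=∅>
t=21: <T=x, E={x↦thunk(x, {x↦thunk(x, {x↦thunk(x, {x↦thunk(x, {x↦thunk((λx. (x x)), ∅)})})})})}, St=[thunk]>
→ 21 transitions taken and the configuration is still not final: no result within 21 steps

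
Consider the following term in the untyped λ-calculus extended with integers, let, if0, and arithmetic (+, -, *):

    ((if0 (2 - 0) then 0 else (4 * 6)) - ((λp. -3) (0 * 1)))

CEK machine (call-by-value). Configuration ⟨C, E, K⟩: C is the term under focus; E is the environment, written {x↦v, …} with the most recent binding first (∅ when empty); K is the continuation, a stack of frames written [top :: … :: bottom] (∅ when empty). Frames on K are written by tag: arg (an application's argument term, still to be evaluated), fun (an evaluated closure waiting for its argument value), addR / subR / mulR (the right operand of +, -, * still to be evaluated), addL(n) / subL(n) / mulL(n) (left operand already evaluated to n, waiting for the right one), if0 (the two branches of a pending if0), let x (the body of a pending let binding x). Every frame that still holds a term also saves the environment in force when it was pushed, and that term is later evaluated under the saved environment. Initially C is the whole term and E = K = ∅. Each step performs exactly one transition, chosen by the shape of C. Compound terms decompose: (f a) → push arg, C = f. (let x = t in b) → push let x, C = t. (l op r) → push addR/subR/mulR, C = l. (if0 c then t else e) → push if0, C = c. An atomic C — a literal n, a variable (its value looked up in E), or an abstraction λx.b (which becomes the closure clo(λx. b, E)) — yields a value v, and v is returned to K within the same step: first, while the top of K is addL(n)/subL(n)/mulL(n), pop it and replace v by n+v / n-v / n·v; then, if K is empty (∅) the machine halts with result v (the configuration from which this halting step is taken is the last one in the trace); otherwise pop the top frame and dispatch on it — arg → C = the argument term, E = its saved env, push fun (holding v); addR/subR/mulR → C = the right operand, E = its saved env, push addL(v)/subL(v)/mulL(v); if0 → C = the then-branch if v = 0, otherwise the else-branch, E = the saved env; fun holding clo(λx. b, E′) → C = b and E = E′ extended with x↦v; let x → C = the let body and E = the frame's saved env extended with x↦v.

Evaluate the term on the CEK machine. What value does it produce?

[0] [C=((if0 (2 - 0) then 0 else (4 * 6)) - ((λp. -3) (0 * 1))) | E=∅ | K=∅]
[1] [C=(if0 (2 - 0) then 0 else (4 * 6)) | E=∅ | K=[subR]]
[2] [C=(2 - 0) | E=∅ | K=[if0 :: subR]]
[3] [C=2 | E=∅ | K=[subR :: if0 :: subR]]
[4] [C=0 | E=∅ | K=[subL(2) :: if0 :: subR]]
[5] [C=(4 * 6) | E=∅ | K=[subR]]
[6] [C=4 | E=∅ | K=[mulR :: subR]]
[7] [C=6 | E=∅ | K=[mulL(4) :: subR]]
[8] [C=((λp. -3) (0 * 1)) | E=∅ | K=[subL(24)]]
[9] [C=(λp. -3) | E=∅ | K=[arg :: subL(24)]]
[10] [C=(0 * 1) | E=∅ | K=[fun :: subL(24)]]
[11] [C=0 | E=∅ | K=[mulR :: fun :: subL(24)]]
[12] [C=1 | E=∅ | K=[mulL(0) :: fun :: subL(24)]]
[13] [C=-3 | E={p↦0} | K=[subL(24)]]
→ final value 27

Answer: 27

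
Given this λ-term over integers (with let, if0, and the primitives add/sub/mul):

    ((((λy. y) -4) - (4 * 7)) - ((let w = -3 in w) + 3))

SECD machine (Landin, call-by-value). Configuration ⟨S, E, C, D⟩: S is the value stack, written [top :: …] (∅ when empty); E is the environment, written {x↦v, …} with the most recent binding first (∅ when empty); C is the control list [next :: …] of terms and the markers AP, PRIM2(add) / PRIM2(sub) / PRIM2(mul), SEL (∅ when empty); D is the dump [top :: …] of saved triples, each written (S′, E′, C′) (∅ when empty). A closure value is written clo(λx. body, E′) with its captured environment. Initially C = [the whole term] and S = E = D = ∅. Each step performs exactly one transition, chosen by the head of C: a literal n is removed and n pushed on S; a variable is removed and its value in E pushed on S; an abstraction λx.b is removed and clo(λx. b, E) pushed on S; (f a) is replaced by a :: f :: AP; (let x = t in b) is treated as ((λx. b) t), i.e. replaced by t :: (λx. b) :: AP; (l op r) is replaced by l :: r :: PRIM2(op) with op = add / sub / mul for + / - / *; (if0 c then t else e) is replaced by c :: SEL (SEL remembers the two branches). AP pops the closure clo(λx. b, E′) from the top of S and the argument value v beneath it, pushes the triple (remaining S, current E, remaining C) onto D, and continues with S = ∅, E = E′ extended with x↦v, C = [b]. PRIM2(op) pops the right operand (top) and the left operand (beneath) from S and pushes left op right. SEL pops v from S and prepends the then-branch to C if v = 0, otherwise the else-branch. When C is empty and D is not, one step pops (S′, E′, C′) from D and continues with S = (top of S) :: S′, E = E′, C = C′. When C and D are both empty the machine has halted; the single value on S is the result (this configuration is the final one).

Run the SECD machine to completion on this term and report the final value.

0. <S=∅, E=∅, C=[((((λy. y) -4) - (4 * 7)) - ((let w = -3 in w) + 3))], D=∅>
1. <S=∅, E=∅, C=[(((λy. y) -4) - (4 * 7)) :: ((let w = -3 in w) + 3) :: PRIM2(sub)], D=∅>
2. <S=∅, E=∅, C=[((λy. y) -4) :: (4 * 7) :: PRIM2(sub) :: ((let w = -3 in w) + 3) :: PRIM2(sub)], D=∅>
3. <S=∅, E=∅, C=[-4 :: (λy. y) :: AP :: (4 * 7) :: PRIM2(sub) :: ((let w = -3 in w) + 3) :: PRIM2(sub)], D=∅>
4. <S=[-4], E=∅, C=[(λy. y) :: AP :: (4 * 7) :: PRIM2(sub) :: ((let w = -3 in w) + 3) :: PRIM2(sub)], D=∅>
5. <S=[clo(λy. y, ∅) :: -4], E=∅, C=[AP :: (4 * 7) :: PRIM2(sub) :: ((let w = -3 in w) + 3) :: PRIM2(sub)], D=∅>
6. <S=∅, E={y↦-4}, C=[y], D=[(∅, ∅, [(4 * 7) :: PRIM2(sub) :: ((let w = -3 in w) + 3) :: PRIM2(sub)])]>
7. <S=[-4], E={y↦-4}, C=∅, D=[(∅, ∅, [(4 * 7) :: PRIM2(sub) :: ((let w = -3 in w) + 3) :: PRIM2(sub)])]>
8. <S=[-4], E=∅, C=[(4 * 7) :: PRIM2(sub) :: ((let w = -3 in w) + 3) :: PRIM2(sub)], D=∅>
9. <S=[-4], E=∅, C=[4 :: 7 :: PRIM2(mul) :: PRIM2(sub) :: ((let w = -3 in w) + 3) :: PRIM2(sub)], D=∅>
10. <S=[4 :: -4], E=∅, C=[7 :: PRIM2(mul) :: PRIM2(sub) :: ((let w = -3 in w) + 3) :: PRIM2(sub)], D=∅>
11. <S=[7 :: 4 :: -4], E=∅, C=[PRIM2(mul) :: PRIM2(sub) :: ((let w = -3 in w) + 3) :: PRIM2(sub)], D=∅>
12. <S=[28 :: -4], E=∅, C=[PRIM2(sub) :: ((let w = -3 in w) + 3) :: PRIM2(sub)], D=∅>
13. <S=[-32], E=∅, C=[((let w = -3 in w) + 3) :: PRIM2(sub)], D=∅>
14. <S=[-32], E=∅, C=[(let w = -3 in w) :: 3 :: PRIM2(add) :: PRIM2(sub)], D=∅>
15. <S=[-32], E=∅, C=[-3 :: (λw. w) :: AP :: 3 :: PRIM2(add) :: PRIM2(sub)], D=∅>
16. <S=[-3 :: -32], E=∅, C=[(λw. w) :: AP :: 3 :: PRIM2(add) :: PRIM2(sub)], D=∅>
17. <S=[clo(λw. w, ∅) :: -3 :: -32], E=∅, C=[AP :: 3 :: PRIM2(add) :: PRIM2(sub)], D=∅>
18. <S=∅, E={w↦-3}, C=[w], D=[([-32], ∅, [3 :: PRIM2(add) :: PRIM2(sub)])]>
19. <S=[-3], E={w↦-3}, C=∅, D=[([-32], ∅, [3 :: PRIM2(add) :: PRIM2(sub)])]>
20. <S=[-3 :: -32], E=∅, C=[3 :: PRIM2(add) :: PRIM2(sub)], D=∅>
21. <S=[3 :: -3 :: -32], E=∅, C=[PRIM2(add) :: PRIM2(sub)], D=∅>
22. <S=[0 :: -32], E=∅, C=[PRIM2(sub)], D=∅>
23. <S=[-32], E=∅, C=∅, D=∅>
→ final value -32

Answer: -32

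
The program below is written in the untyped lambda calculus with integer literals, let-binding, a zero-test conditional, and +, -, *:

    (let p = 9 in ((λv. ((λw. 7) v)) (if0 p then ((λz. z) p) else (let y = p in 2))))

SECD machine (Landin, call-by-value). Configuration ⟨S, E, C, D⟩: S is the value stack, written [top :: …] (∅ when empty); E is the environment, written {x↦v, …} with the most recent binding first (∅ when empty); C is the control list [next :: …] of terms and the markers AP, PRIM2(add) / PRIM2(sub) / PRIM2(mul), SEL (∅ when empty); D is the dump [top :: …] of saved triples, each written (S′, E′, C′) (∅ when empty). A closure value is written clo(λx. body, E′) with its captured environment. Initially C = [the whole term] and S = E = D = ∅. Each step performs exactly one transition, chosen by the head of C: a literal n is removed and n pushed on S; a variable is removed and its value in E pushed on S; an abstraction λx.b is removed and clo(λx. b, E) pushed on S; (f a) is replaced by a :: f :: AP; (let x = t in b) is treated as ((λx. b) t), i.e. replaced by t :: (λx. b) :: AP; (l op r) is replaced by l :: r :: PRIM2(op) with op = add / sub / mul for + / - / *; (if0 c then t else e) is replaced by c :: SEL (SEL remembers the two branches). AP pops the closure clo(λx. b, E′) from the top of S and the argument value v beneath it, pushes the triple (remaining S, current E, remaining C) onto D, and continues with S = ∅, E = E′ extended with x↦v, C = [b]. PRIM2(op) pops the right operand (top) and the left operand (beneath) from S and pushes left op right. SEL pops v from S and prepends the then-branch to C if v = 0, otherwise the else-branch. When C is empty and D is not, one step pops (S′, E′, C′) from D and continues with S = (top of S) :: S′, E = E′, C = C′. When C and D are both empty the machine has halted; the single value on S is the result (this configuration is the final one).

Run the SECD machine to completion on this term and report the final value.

t=0: <S=∅, E=∅, C=[(let p = 9 in ((λv. ((λw. 7) v)) (if0 p then ((λz. z) p) else (let y = p in 2))))], D=∅>
t=1: <S=∅, E=∅, C=[9 :: (λp. ((λv. ((λw. 7) v)) (if0 p then ((λz. z) p) else (let y = p in 2)))) :: AP], D=∅>
t=2: <S=[9], E=∅, C=[(λp. ((λv. ((λw. 7) v)) (if0 p then ((λz. z) p) else (let y = p in 2)))) :: AP], D=∅>
t=3: <S=[clo(λp. ((λv. ((λw. 7) v)) (if0 p then ((λz. z) p) else (let y = p in 2))), ∅) :: 9], E=∅, C=[AP], D=∅>
t=4: <S=∅, E={p↦9}, C=[((λv. ((λw. 7) v)) (if0 p then ((λz. z) p) else (let y = p in 2)))], D=[(∅, ∅, ∅)]>
t=5: <S=∅, E={p↦9}, C=[(if0 p then ((λz. z) p) else (let y = p in 2)) :: (λv. ((λw. 7) v)) :: AP], D=[(∅, ∅, ∅)]>
t=6: <S=∅, E={p↦9}, C=[p :: SEL :: (λv. ((λw. 7) v)) :: AP], D=[(∅, ∅, ∅)]>
t=7: <S=[9], E={p↦9}, C=[SEL :: (λv. ((λw. 7) v)) :: AP], D=[(∅, ∅, ∅)]>
t=8: <S=∅, E={p↦9}, C=[(let y = p in 2) :: (λv. ((λw. 7) v)) :: AP], D=[(∅, ∅, ∅)]>
t=9: <S=∅, E={p↦9}, C=[p :: (λy. 2) :: AP :: (λv. ((λw. 7) v)) :: AP], D=[(∅, ∅, ∅)]>
t=10: <S=[9], E={p↦9}, C=[(λy. 2) :: AP :: (λv. ((λw. 7) v)) :: AP], D=[(∅, ∅, ∅)]>
t=11: <S=[clo(λy. 2, {p↦9}) :: 9], E={p↦9}, C=[AP :: (λv. ((λw. 7) v)) :: AP], D=[(∅, ∅, ∅)]>
t=12: <S=∅, E={y↦9, p↦9}, C=[2], D=[(∅, {p↦9}, [(λv. ((λw. 7) v)) :: AP]) :: (∅, ∅, ∅)]>
t=13: <S=[2], E={y↦9, p↦9}, C=∅, D=[(∅, {p↦9}, [(λv. ((λw. 7) v)) :: AP]) :: (∅, ∅, ∅)]>
t=14: <S=[2], E={p↦9}, C=[(λv. ((λw. 7) v)) :: AP], D=[(∅, ∅, ∅)]>
t=15: <S=[clo(λv. ((λw. 7) v), {p↦9}) :: 2], E={p↦9}, C=[AP], D=[(∅, ∅, ∅)]>
t=16: <S=∅, E={v↦2, p↦9}, C=[((λw. 7) v)], D=[(∅, {p↦9}, ∅) :: (∅, ∅, ∅)]>
t=17: <S=∅, E={v↦2, p↦9}, C=[v :: (λw. 7) :: AP], D=[(∅, {p↦9}, ∅) :: (∅, ∅, ∅)]>
t=18: <S=[2], E={v↦2, p↦9}, C=[(λw. 7) :: AP], D=[(∅, {p↦9}, ∅) :: (∅, ∅, ∅)]>
t=19: <S=[clo(λw. 7, {v↦2, p↦9}) :: 2], E={v↦2, p↦9}, C=[AP], D=[(∅, {p↦9}, ∅) :: (∅, ∅, ∅)]>
t=20: <S=∅, E={w↦2, v↦2, p↦9}, C=[7], D=[(∅, {v↦2, p↦9}, ∅) :: (∅, {p↦9}, ∅) :: (∅, ∅, ∅)]>
t=21: <S=[7], E={w↦2, v↦2, p↦9}, C=∅, D=[(∅, {v↦2, p↦9}, ∅) :: (∅, {p↦9}, ∅) :: (∅, ∅, ∅)]>
t=22: <S=[7], E={v↦2, p↦9}, C=∅, D=[(∅, {p↦9}, ∅) :: (∅, ∅, ∅)]>
t=23: <S=[7], E={p↦9}, C=∅, D=[(∅, ∅, ∅)]>
t=24: <S=[7], E=∅, C=∅, D=∅>
→ final value 7

Answer: 7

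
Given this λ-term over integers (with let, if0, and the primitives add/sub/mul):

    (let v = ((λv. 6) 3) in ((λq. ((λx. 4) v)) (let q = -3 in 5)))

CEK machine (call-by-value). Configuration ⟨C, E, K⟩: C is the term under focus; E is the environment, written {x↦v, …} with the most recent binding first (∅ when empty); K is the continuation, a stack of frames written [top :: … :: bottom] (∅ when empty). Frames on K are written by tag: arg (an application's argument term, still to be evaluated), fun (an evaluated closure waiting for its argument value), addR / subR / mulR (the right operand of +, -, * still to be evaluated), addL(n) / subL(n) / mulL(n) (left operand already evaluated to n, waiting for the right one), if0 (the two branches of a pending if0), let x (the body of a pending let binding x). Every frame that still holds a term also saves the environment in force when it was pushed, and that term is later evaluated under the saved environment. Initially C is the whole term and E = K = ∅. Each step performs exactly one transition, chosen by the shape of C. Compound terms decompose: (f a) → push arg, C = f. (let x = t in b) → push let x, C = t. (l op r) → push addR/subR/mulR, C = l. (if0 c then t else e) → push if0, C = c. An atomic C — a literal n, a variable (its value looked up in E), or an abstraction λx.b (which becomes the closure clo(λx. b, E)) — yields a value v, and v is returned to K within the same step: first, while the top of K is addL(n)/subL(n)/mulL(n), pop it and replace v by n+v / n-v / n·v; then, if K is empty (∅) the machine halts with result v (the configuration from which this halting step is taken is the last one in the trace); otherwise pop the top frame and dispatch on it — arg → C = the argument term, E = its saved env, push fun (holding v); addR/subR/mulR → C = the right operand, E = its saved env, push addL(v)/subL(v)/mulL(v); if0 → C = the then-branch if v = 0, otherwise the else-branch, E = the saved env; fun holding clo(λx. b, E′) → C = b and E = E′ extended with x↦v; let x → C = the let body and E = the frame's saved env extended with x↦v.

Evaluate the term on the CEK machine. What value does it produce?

Answer: 4

Derivation:
step 0: <C=(let v = ((λv. 6) 3) in ((λq. ((λx. 4) v)) (let q = -3 in 5))), E=∅, K=∅>
step 1: <C=((λv. 6) 3), E=∅, K=[let v]>
step 2: <C=(λv. 6), E=∅, K=[arg :: let v]>
step 3: <C=3, E=∅, K=[fun :: let v]>
step 4: <C=6, E={v↦3}, K=[let v]>
step 5: <C=((λq. ((λx. 4) v)) (let q = -3 in 5)), E={v↦6}, K=∅>
step 6: <C=(λq. ((λx. 4) v)), E={v↦6}, K=[arg]>
step 7: <C=(let q = -3 in 5), E={v↦6}, K=[fun]>
step 8: <C=-3, E={v↦6}, K=[let q :: fun]>
step 9: <C=5, E={q↦-3, v↦6}, K=[fun]>
step 10: <C=((λx. 4) v), E={q↦5, v↦6}, K=∅>
step 11: <C=(λx. 4), E={q↦5, v↦6}, K=[arg]>
step 12: <C=v, E={q↦5, v↦6}, K=[fun]>
step 13: <C=4, E={x↦6, q↦5, v↦6}, K=∅>
→ final value 4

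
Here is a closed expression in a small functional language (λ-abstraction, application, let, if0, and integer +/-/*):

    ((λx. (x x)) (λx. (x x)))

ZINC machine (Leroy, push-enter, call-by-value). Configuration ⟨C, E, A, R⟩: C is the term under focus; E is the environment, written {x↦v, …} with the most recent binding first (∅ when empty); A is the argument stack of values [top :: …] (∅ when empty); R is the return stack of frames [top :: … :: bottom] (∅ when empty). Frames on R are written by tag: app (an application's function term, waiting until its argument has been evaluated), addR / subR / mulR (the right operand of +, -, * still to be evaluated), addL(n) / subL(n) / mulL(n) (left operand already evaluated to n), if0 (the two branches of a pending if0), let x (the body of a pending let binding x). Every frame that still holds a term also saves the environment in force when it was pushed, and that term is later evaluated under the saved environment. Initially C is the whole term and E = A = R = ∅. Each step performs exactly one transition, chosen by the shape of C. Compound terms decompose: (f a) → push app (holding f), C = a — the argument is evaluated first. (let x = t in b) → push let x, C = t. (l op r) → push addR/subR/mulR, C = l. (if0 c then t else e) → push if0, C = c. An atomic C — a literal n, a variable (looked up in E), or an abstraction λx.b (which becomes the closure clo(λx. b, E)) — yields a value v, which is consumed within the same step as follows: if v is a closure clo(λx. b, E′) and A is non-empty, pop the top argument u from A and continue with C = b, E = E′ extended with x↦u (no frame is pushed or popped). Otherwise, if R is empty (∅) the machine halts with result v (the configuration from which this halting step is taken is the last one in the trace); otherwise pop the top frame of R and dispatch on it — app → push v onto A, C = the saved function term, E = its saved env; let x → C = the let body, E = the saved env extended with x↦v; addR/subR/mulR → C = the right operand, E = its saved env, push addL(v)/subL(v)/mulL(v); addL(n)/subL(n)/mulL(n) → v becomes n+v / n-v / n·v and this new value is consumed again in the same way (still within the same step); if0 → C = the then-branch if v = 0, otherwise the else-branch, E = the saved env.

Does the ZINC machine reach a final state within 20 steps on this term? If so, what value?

step 0: <C=((λx. (x x)) (λx. (x x))), E=∅, A=∅, R=∅>
step 1: <C=(λx. (x x)), E=∅, A=∅, R=[app]>
step 2: <C=(λx. (x x)), E=∅, A=[clo(λx. (x x), ∅)], R=∅>
step 3: <C=(x x), E={x↦clo(λx. (x x), ∅)}, A=∅, R=∅>
step 4: <C=x, E={x↦clo(λx. (x x), ∅)}, A=∅, R=[app]>
step 5: <C=x, E={x↦clo(λx. (x x), ∅)}, A=[clo(λx. (x x), ∅)], R=∅>
… configuration repeats with period 3 (steps 3–5 recur indefinitely) …

Answer: DIVERGES (no final state within 20 steps)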